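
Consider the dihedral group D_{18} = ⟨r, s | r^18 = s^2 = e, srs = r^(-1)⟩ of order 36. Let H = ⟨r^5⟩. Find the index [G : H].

|⟨r^5⟩| = 18 and |G| = 36.
By Lagrange, [G : H] = |G|/|H| = 36/18 = 2.

2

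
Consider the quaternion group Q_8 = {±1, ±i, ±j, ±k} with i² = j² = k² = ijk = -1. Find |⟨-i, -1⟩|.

|⟨-i⟩| = 4 and |⟨-1⟩| = 2, so |H| is a multiple of lcm(4, 2) = 4 and divides |G| = 8.
Closing under the operation: H = {1, -1, i, -i}, so |H| = 4.

4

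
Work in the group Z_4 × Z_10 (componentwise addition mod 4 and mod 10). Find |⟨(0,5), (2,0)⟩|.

4

|⟨(0,5)⟩| = 2 and |⟨(2,0)⟩| = 2, so |H| is a multiple of lcm(2, 2) = 2 and divides |G| = 40.
Closing under the operation: H = {(0,0), (0,5), (2,0), (2,5)}, so |H| = 4.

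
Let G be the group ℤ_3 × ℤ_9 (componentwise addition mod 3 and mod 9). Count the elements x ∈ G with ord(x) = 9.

An element (a,b) has order lcm(ord(a), ord(b)); count pairs with lcm equal to 9.
Enumerating gives 18 such elements.

18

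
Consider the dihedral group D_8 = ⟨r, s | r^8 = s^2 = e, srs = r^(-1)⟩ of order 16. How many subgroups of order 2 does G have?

9

|G| = 16 and 2 | 16, so subgroups of order 2 are possible by Lagrange.
The subgroups of order 2 are: {e, r^2s}; {e, r^3s}; {e, r^4}; {e, r^4s}; … (9 in all).
So G has 9 subgroups of order 2.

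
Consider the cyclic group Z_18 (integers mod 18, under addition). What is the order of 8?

9

In Z_18, the order of an element a is n/gcd(a, n).
gcd(8, 18) = 2, so |⟨8⟩| = 18/2 = 9.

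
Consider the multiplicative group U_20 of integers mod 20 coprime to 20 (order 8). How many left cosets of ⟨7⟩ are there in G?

2

|⟨7⟩| = 4 and |G| = 8.
By Lagrange, [G : H] = |G|/|H| = 8/4 = 2.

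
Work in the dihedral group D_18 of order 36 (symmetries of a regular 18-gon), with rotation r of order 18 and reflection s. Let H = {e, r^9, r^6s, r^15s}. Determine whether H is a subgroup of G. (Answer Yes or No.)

|H| = 4 divides |G| = 36, consistent with Lagrange.
H contains the identity, every element's inverse is in H, and H is closed under ·: it is a subgroup.

Yes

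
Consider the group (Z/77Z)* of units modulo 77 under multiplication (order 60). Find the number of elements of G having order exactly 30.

24

Enumerating element orders in G gives 24 elements of order 30.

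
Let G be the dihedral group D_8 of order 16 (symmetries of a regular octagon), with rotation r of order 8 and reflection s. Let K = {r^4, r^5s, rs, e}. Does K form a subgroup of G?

|K| = 4 divides |G| = 16, consistent with Lagrange.
K contains the identity, every element's inverse is in K, and K is closed under ·: it is a subgroup.

Yes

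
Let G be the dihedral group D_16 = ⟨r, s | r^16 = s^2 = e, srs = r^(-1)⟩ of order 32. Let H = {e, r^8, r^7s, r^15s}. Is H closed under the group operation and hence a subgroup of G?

Yes

|H| = 4 divides |G| = 32, consistent with Lagrange.
H contains the identity, every element's inverse is in H, and H is closed under ·: it is a subgroup.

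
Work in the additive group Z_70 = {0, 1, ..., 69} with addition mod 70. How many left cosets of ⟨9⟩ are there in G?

|⟨9⟩| = 70 and |G| = 70.
By Lagrange, [G : H] = |G|/|H| = 70/70 = 1.

1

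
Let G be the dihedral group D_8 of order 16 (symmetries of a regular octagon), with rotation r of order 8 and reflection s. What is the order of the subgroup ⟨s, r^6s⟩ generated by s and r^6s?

|⟨s⟩| = 2 and |⟨r^6s⟩| = 2, so |H| is a multiple of lcm(2, 2) = 2 and divides |G| = 16.
Closing under the operation: H = {e, r^2, r^4, r^6, s, r^2s, r^4s, r^6s}, so |H| = 8.

8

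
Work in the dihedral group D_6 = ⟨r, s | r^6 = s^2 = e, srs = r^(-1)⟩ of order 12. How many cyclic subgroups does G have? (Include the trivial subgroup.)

Each element a generates a cyclic subgroup ⟨a⟩; distinct elements may generate the same one (a cyclic group of order d has φ(d) generators).
Cyclic subgroups by order — order 1: 1; order 2: 7; order 3: 1; order 6: 1.
Total: 10.

10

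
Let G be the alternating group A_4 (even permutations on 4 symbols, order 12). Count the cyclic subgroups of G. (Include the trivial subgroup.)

8

A cyclic subgroup of order d is generated by each of its φ(d) elements of order d, so the cyclic subgroups of order d number (#elements of order d)/φ(d).
Cyclic subgroups by order — order 1: 1; order 2: 3; order 3: 4.
Total: 8.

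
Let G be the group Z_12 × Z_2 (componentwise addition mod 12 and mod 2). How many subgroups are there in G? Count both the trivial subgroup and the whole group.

|G| = 24, so by Lagrange every subgroup order divides 24. Divisors: 1, 2, 3, 4, 6, 8, 12, 24.
Subgroups by order — order 1: 1; order 2: 3; order 3: 1; order 4: 3; order 6: 3; order 8: 1; order 12: 3; order 24: 1.
Total: 1 + 3 + 1 + 3 + 3 + 1 + 3 + 1 = 16.

16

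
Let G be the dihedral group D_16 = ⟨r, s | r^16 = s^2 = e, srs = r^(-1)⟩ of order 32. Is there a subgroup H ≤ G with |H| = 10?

10 does not divide |G| = 32, so by Lagrange no subgroup of order 10 exists.

No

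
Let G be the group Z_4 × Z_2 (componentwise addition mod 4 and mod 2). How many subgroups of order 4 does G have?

3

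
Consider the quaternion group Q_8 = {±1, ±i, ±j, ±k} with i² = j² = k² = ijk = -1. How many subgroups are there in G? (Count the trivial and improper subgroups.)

|G| = 8, so by Lagrange every subgroup order divides 8. Divisors: 1, 2, 4, 8.
Subgroups by order — order 1: 1; order 2: 1; order 4: 3; order 8: 1.
Total: 1 + 1 + 3 + 1 = 6.

6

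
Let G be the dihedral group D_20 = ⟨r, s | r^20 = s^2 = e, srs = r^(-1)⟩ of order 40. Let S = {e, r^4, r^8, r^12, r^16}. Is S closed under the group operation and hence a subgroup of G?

|S| = 5 divides |G| = 40, consistent with Lagrange.
S contains the identity, every element's inverse is in S, and S is closed under ·: it is a subgroup.
In fact S = ⟨r^4⟩.

Yes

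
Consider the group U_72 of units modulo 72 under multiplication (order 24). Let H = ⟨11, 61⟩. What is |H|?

|⟨11⟩| = 6 and |⟨61⟩| = 6, so |H| is a multiple of lcm(6, 6) = 6 and divides |G| = 24.
Closing under the operation: H = {1, 11, 13, 23, 25, 35, 37, 47, 49, 59, 61, 71}, so |H| = 12.

12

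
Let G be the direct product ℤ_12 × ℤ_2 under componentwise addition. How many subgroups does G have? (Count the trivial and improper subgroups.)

|G| = 24, so by Lagrange every subgroup order divides 24. Divisors: 1, 2, 3, 4, 6, 8, 12, 24.
Subgroups by order — order 1: 1; order 2: 3; order 3: 1; order 4: 3; order 6: 3; order 8: 1; order 12: 3; order 24: 1.
Total: 1 + 3 + 1 + 3 + 3 + 1 + 3 + 1 = 16.

16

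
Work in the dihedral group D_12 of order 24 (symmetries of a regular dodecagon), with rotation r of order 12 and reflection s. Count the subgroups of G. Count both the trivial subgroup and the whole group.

|G| = 24, so by Lagrange every subgroup order divides 24. Divisors: 1, 2, 3, 4, 6, 8, 12, 24.
Subgroups by order — order 1: 1; order 2: 13; order 3: 1; order 4: 7; order 6: 5; order 8: 3; order 12: 3; order 24: 1.
Total: 1 + 13 + 1 + 7 + 5 + 3 + 3 + 1 = 34.

34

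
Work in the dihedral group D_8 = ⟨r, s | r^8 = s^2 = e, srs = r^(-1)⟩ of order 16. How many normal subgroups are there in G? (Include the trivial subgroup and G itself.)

G has 19 subgroups. Checking conjugation-invariance by order — order 1: 1/1 normal; order 2: 1/9 normal; order 4: 1/5 normal; order 8: 3/3 normal; order 16: 1/1 normal.
Total normal subgroups: 7.

7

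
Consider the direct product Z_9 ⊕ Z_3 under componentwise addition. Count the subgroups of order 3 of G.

|G| = 27 and 3 | 27, so subgroups of order 3 are possible by Lagrange.
The subgroups of order 3 are: {(0,0), (0,1), (0,2)}; {(0,0), (3,0), (6,0)}; {(0,0), (3,1), (6,2)}; {(0,0), (3,2), (6,1)}.
So G has 4 subgroups of order 3.

4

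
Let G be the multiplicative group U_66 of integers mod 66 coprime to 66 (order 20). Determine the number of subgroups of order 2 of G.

|G| = 20 and 2 | 20, so subgroups of order 2 are possible by Lagrange.
The subgroups of order 2 are: {1, 23}; {1, 43}; {1, 65}.
So G has 3 subgroups of order 2.

3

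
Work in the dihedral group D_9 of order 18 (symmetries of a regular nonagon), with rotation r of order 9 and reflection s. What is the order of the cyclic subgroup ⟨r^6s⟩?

Computing powers of r^6s: the smallest k with (r^6s)^k = e is k = 2.

2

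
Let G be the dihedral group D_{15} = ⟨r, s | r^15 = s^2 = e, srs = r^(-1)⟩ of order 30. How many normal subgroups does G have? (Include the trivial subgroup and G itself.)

5

G has 28 subgroups. Checking conjugation-invariance by order — order 1: 1/1 normal; order 2: 0/15 normal; order 3: 1/1 normal; order 5: 1/1 normal; order 6: 0/5 normal; order 10: 0/3 normal; order 15: 1/1 normal; order 30: 1/1 normal.
Total normal subgroups: 5.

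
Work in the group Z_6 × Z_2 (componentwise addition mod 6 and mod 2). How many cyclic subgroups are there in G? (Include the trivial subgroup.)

8

A cyclic subgroup of order d is generated by each of its φ(d) elements of order d, so the cyclic subgroups of order d number (#elements of order d)/φ(d).
Cyclic subgroups by order — order 1: 1; order 2: 3; order 3: 1; order 6: 3.
Total: 8.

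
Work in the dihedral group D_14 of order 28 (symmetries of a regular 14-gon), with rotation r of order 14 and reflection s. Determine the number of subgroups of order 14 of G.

|G| = 28 and 14 | 28, so subgroups of order 14 are possible by Lagrange.
The subgroups of order 14 are: {e, r, r^2, r^3, r^4, r^5, r^6, r^7, r^8, r^9, r^10, r^11, r^12, r^13}; {e, r^2, r^4, r^6, r^8, r^10, r^12, s, r^2s, r^4s, r^6s, r^8s, r^10s, r^12s}; {e, r^2, r^4, r^6, r^8, r^10, r^12, rs, r^3s, r^5s, r^7s, r^9s, r^11s, r^13s}.
So G has 3 subgroups of order 14.

3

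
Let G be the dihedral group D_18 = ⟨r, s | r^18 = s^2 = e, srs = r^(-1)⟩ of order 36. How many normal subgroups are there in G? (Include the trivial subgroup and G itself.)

G has 45 subgroups. Checking conjugation-invariance by order — order 1: 1/1 normal; order 2: 1/19 normal; order 3: 1/1 normal; order 4: 0/9 normal; order 6: 1/7 normal; order 9: 1/1 normal; order 12: 0/3 normal; order 18: 3/3 normal; order 36: 1/1 normal.
Total normal subgroups: 9.

9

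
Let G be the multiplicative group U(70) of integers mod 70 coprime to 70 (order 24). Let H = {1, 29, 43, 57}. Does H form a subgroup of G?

|H| = 4 divides |G| = 24, consistent with Lagrange.
H contains the identity, every element's inverse is in H, and H is closed under ·: it is a subgroup.
In fact H = ⟨43⟩.

Yes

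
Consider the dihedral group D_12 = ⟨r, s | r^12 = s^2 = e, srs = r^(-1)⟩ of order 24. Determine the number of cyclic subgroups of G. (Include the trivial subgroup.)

18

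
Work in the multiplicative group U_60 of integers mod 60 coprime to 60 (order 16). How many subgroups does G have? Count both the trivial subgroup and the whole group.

27

|G| = 16, so by Lagrange every subgroup order divides 16. Divisors: 1, 2, 4, 8, 16.
Subgroups by order — order 1: 1; order 2: 7; order 4: 11; order 8: 7; order 16: 1.
Total: 1 + 7 + 11 + 7 + 1 = 27.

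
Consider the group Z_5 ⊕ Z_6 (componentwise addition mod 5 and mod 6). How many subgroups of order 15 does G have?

|G| = 30 and 15 | 30, so subgroups of order 15 are possible by Lagrange.
The subgroups of order 15 are: {(0,0), (0,2), (0,4), (1,0), (1,2), (1,4), (2,0), (2,2), (2,4), (3,0), (3,2), (3,4), (4,0), (4,2), (4,4)}.
So G has 1 subgroup of order 15.

1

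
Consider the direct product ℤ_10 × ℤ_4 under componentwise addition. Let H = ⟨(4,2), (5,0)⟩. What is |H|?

|⟨(4,2)⟩| = 10 and |⟨(5,0)⟩| = 2, so |H| is a multiple of lcm(10, 2) = 10 and divides |G| = 40.
Closing under the operation: H = {(0,0), (0,2), (1,0), (1,2), (2,0), (2,2), (3,0), (3,2), (4,0), (4,2), (5,0), (5,2), (6,0), (6,2), (7,0), (7,2), (8,0), (8,2), (9,0), (9,2)}, so |H| = 20.

20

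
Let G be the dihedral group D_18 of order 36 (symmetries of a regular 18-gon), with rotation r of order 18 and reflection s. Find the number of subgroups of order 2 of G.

19

|G| = 36 and 2 | 36, so subgroups of order 2 are possible by Lagrange.
The subgroups of order 2 are: {e, r^10s}; {e, r^11s}; {e, r^12s}; {e, r^13s}; … (19 in all).
So G has 19 subgroups of order 2.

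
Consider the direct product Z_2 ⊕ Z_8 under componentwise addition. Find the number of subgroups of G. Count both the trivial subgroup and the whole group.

|G| = 16, so by Lagrange every subgroup order divides 16. Divisors: 1, 2, 4, 8, 16.
Subgroups by order — order 1: 1; order 2: 3; order 4: 3; order 8: 3; order 16: 1.
Total: 1 + 3 + 3 + 3 + 1 = 11.

11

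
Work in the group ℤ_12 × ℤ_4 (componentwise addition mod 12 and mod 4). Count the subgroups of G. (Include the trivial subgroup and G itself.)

30

|G| = 48, so by Lagrange every subgroup order divides 48. Divisors: 1, 2, 3, 4, 6, 8, 12, 16, 24, 48.
Subgroups by order — order 1: 1; order 2: 3; order 3: 1; order 4: 7; order 6: 3; order 8: 3; order 12: 7; order 16: 1; order 24: 3; order 48: 1.
Total: 1 + 3 + 1 + 7 + 3 + 3 + 7 + 1 + 3 + 1 = 30.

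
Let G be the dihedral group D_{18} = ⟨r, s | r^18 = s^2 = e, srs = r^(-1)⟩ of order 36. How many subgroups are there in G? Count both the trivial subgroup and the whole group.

|G| = 36, so by Lagrange every subgroup order divides 36. Divisors: 1, 2, 3, 4, 6, 9, 12, 18, 36.
Subgroups by order — order 1: 1; order 2: 19; order 3: 1; order 4: 9; order 6: 7; order 9: 1; order 12: 3; order 18: 3; order 36: 1.
Total: 1 + 19 + 1 + 9 + 7 + 1 + 3 + 3 + 1 = 45.

45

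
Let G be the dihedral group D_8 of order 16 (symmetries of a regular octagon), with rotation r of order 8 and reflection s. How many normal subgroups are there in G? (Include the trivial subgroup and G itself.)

7

G has 19 subgroups. Checking conjugation-invariance by order — order 1: 1/1 normal; order 2: 1/9 normal; order 4: 1/5 normal; order 8: 3/3 normal; order 16: 1/1 normal.
Total normal subgroups: 7.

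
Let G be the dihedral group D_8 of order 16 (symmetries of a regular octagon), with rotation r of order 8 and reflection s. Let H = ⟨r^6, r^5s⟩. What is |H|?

8

|⟨r^6⟩| = 4 and |⟨r^5s⟩| = 2, so |H| is a multiple of lcm(4, 2) = 4 and divides |G| = 16.
Closing under the operation: H = {e, r^2, r^4, r^6, rs, r^3s, r^5s, r^7s}, so |H| = 8.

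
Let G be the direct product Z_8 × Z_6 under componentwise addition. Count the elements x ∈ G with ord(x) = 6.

6

An element (a,b) has order lcm(ord(a), ord(b)); count pairs with lcm equal to 6.
Enumerating gives 6 such elements.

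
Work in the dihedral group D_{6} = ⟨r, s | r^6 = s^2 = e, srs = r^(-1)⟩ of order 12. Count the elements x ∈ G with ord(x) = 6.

2

The elements of order 6 are: r, r^5.
That's 2.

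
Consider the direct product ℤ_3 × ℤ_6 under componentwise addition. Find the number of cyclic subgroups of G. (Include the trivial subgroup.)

10

Each element a generates a cyclic subgroup ⟨a⟩; distinct elements may generate the same one (a cyclic group of order d has φ(d) generators).
Cyclic subgroups by order — order 1: 1; order 2: 1; order 3: 4; order 6: 4.
Total: 10.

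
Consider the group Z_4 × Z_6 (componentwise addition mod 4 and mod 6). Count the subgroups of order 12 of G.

|G| = 24 and 12 | 24, so subgroups of order 12 are possible by Lagrange.
The subgroups of order 12 are: {(0,0), (0,1), (0,2), (0,3), (0,4), (0,5), (2,0), (2,1), (2,2), (2,3), (2,4), (2,5)}; {(0,0), (0,2), (0,4), (1,0), (1,2), (1,4), (2,0), (2,2), (2,4), (3,0), (3,2), (3,4)}; {(0,0), (0,2), (0,4), (1,1), (1,3), (1,5), (2,0), (2,2), (2,4), (3,1), (3,3), (3,5)}.
So G has 3 subgroups of order 12.

3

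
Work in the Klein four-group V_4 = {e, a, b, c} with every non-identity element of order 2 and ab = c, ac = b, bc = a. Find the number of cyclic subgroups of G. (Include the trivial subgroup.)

Each element a generates a cyclic subgroup ⟨a⟩; distinct elements may generate the same one (a cyclic group of order d has φ(d) generators).
Cyclic subgroups by order — order 1: 1; order 2: 3.
Total: 4.

4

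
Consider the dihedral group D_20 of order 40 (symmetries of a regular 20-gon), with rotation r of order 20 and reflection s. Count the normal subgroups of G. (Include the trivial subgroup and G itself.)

G has 48 subgroups. Checking conjugation-invariance by order — order 1: 1/1 normal; order 2: 1/21 normal; order 4: 1/11 normal; order 5: 1/1 normal; order 8: 0/5 normal; order 10: 1/5 normal; order 20: 3/3 normal; order 40: 1/1 normal.
Total normal subgroups: 9.

9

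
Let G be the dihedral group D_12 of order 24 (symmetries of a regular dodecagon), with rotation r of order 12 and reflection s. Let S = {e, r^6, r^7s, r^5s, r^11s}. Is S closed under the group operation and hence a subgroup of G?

No

|S| = 5 does not divide |G| = 24, so by Lagrange S is not a subgroup.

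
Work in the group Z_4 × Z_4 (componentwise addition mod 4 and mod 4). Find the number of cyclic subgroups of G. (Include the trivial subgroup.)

Group the elements of G by the cyclic subgroup they generate; each cyclic subgroup of order d accounts for φ(d) elements.
Cyclic subgroups by order — order 1: 1; order 2: 3; order 4: 6.
Total: 10.

10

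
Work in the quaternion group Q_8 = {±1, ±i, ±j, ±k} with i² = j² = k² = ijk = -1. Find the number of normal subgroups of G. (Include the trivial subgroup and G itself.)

6

G has 6 subgroups. Checking conjugation-invariance by order — order 1: 1/1 normal; order 2: 1/1 normal; order 4: 3/3 normal; order 8: 1/1 normal.
Total normal subgroups: 6.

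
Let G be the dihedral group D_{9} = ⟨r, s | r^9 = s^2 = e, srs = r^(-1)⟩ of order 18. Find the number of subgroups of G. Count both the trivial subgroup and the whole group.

|G| = 18, so by Lagrange every subgroup order divides 18. Divisors: 1, 2, 3, 6, 9, 18.
Subgroups by order — order 1: 1; order 2: 9; order 3: 1; order 6: 3; order 9: 1; order 18: 1.
Total: 1 + 9 + 1 + 3 + 1 + 1 = 16.

16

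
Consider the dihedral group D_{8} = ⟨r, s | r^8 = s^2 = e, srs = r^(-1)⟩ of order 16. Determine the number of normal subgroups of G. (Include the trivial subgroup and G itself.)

7

G has 19 subgroups. Checking conjugation-invariance by order — order 1: 1/1 normal; order 2: 1/9 normal; order 4: 1/5 normal; order 8: 3/3 normal; order 16: 1/1 normal.
Total normal subgroups: 7.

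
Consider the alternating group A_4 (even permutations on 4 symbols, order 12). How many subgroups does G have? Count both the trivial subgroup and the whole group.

10

|G| = 12, so by Lagrange every subgroup order divides 12. Divisors: 1, 2, 3, 4, 6, 12.
Subgroups by order — order 1: 1; order 2: 3; order 3: 4; order 4: 1; order 6: 0; order 12: 1.
Total: 1 + 3 + 4 + 1 + 0 + 1 = 10.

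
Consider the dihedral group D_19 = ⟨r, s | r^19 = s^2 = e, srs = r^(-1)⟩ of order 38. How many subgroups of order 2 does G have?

19

|G| = 38 and 2 | 38, so subgroups of order 2 are possible by Lagrange.
The subgroups of order 2 are: {e, r^10s}; {e, r^11s}; {e, r^12s}; {e, r^13s}; … (19 in all).
So G has 19 subgroups of order 2.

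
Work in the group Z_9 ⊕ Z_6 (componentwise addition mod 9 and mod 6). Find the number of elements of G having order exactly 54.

0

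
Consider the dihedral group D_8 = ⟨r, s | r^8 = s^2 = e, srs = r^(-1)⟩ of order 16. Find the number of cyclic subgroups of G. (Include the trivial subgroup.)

12

Group the elements of G by the cyclic subgroup they generate; each cyclic subgroup of order d accounts for φ(d) elements.
Cyclic subgroups by order — order 1: 1; order 2: 9; order 4: 1; order 8: 1.
Total: 12.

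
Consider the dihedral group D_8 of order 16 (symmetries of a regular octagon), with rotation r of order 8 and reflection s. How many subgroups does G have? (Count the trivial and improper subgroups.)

19

|G| = 16, so by Lagrange every subgroup order divides 16. Divisors: 1, 2, 4, 8, 16.
Subgroups by order — order 1: 1; order 2: 9; order 4: 5; order 8: 3; order 16: 1.
Total: 1 + 9 + 5 + 3 + 1 = 19.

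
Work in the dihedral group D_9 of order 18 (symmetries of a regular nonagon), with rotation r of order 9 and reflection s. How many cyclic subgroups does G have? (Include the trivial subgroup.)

12

Group the elements of G by the cyclic subgroup they generate; each cyclic subgroup of order d accounts for φ(d) elements.
Cyclic subgroups by order — order 1: 1; order 2: 9; order 3: 1; order 9: 1.
Total: 12.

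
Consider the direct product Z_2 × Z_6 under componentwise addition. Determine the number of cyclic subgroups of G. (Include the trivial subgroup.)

Each element a generates a cyclic subgroup ⟨a⟩; distinct elements may generate the same one (a cyclic group of order d has φ(d) generators).
Cyclic subgroups by order — order 1: 1; order 2: 3; order 3: 1; order 6: 3.
Total: 8.

8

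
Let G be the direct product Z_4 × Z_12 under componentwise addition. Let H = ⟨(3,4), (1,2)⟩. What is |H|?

24

|⟨(3,4)⟩| = 12 and |⟨(1,2)⟩| = 12, so |H| is a multiple of lcm(12, 12) = 12 and divides |G| = 48.
Closing under the operation: H = {(0,0), (0,2), (0,4), (0,6), (0,8), (0,10), (1,0), (1,2), (1,4), (1,6), (1,8), (1,10), (2,0), (2,2), (2,4), (2,6), (2,8), (2,10), (3,0), (3,2), (3,4), (3,6), (3,8), (3,10)}, so |H| = 24.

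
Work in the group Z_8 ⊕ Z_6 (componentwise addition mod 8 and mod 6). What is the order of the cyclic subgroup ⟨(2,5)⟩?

The order of (2,5) in Z_8 × Z_6 is lcm(ord(2) in Z_8, ord(5) in Z_6).
ord(2) = 4 and ord(5) = 6, so |⟨(2,5)⟩| = lcm(4, 6) = 12.

12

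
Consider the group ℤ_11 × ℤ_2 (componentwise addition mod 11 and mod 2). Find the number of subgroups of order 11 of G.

1

|G| = 22 and 11 | 22, so subgroups of order 11 are possible by Lagrange.
The subgroups of order 11 are: {(0,0), (1,0), (2,0), (3,0), (4,0), (5,0), (6,0), (7,0), (8,0), (9,0), (10,0)}.
So G has 1 subgroup of order 11.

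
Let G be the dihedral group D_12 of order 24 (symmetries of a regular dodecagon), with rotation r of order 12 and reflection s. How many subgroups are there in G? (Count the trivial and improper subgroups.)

34

|G| = 24, so by Lagrange every subgroup order divides 24. Divisors: 1, 2, 3, 4, 6, 8, 12, 24.
Subgroups by order — order 1: 1; order 2: 13; order 3: 1; order 4: 7; order 6: 5; order 8: 3; order 12: 3; order 24: 1.
Total: 1 + 13 + 1 + 7 + 5 + 3 + 3 + 1 = 34.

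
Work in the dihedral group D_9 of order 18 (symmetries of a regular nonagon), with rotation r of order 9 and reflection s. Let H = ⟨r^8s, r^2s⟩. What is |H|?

|⟨r^8s⟩| = 2 and |⟨r^2s⟩| = 2, so |H| is a multiple of lcm(2, 2) = 2 and divides |G| = 18.
Closing under the operation: H = {e, r^3, r^6, r^2s, r^5s, r^8s}, so |H| = 6.

6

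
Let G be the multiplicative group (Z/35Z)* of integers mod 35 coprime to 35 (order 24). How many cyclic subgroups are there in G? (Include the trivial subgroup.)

12

A cyclic subgroup of order d is generated by each of its φ(d) elements of order d, so the cyclic subgroups of order d number (#elements of order d)/φ(d).
Cyclic subgroups by order — order 1: 1; order 2: 3; order 3: 1; order 4: 2; order 6: 3; order 12: 2.
Total: 12.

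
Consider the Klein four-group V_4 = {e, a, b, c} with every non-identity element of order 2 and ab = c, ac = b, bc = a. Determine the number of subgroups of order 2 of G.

|G| = 4 and 2 | 4, so subgroups of order 2 are possible by Lagrange.
The subgroups of order 2 are: {e, a}; {e, b}; {e, c}.
So G has 3 subgroups of order 2.

3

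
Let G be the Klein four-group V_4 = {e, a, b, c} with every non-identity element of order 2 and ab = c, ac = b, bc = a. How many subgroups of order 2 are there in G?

3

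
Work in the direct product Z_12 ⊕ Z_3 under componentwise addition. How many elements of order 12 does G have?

An element (a,b) has order lcm(ord(a), ord(b)); count pairs with lcm equal to 12.
Enumerating gives 16 such elements.

16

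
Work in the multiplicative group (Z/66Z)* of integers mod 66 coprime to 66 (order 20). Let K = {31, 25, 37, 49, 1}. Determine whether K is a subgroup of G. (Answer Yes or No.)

|K| = 5 divides |G| = 20, consistent with Lagrange.
K contains the identity, every element's inverse is in K, and K is closed under ·: it is a subgroup.
In fact K = ⟨49⟩.

Yes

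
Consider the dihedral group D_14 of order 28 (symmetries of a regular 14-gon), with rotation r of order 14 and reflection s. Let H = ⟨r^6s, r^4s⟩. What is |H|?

14

|⟨r^6s⟩| = 2 and |⟨r^4s⟩| = 2, so |H| is a multiple of lcm(2, 2) = 2 and divides |G| = 28.
Closing under the operation: H = {e, r^2, r^4, r^6, r^8, r^10, r^12, s, r^2s, r^4s, r^6s, r^8s, r^10s, r^12s}, so |H| = 14.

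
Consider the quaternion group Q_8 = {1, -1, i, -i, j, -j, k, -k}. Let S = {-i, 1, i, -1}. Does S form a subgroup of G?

Yes

|S| = 4 divides |G| = 8, consistent with Lagrange.
S contains the identity, every element's inverse is in S, and S is closed under ·: it is a subgroup.
In fact S = ⟨-i⟩.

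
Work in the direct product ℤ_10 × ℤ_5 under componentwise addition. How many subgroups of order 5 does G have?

|G| = 50 and 5 | 50, so subgroups of order 5 are possible by Lagrange.
The subgroups of order 5 are: {(0,0), (0,1), (0,2), (0,3), (0,4)}; {(0,0), (2,0), (4,0), (6,0), (8,0)}; {(0,0), (2,1), (4,2), (6,3), (8,4)}; {(0,0), (2,2), (4,4), (6,1), (8,3)}; … (6 in all).
So G has 6 subgroups of order 5.

6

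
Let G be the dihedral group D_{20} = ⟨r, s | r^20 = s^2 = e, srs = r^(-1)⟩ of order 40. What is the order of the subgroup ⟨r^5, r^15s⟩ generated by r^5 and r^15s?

|⟨r^5⟩| = 4 and |⟨r^15s⟩| = 2, so |H| is a multiple of lcm(4, 2) = 4 and divides |G| = 40.
Closing under the operation: H = {e, r^5, r^10, r^15, s, r^5s, r^10s, r^15s}, so |H| = 8.

8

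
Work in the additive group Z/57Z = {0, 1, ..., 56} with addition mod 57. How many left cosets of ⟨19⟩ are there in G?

|⟨19⟩| = 3 and |G| = 57.
By Lagrange, [G : H] = |G|/|H| = 57/3 = 19.

19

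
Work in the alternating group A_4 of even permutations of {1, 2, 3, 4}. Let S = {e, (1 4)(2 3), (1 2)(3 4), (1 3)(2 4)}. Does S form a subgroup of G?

|S| = 4 divides |G| = 12, consistent with Lagrange.
S contains the identity, every element's inverse is in S, and S is closed under ∘: it is a subgroup.

Yes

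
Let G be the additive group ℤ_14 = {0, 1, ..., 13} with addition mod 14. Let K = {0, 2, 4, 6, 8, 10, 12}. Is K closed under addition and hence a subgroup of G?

|K| = 7 divides |G| = 14, consistent with Lagrange.
K contains the identity, every element's inverse is in K, and K is closed under +: it is a subgroup.
In fact K = ⟨2⟩.

Yes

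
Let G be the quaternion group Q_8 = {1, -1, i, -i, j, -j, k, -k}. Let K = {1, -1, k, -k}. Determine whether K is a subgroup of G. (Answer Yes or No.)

|K| = 4 divides |G| = 8, consistent with Lagrange.
K contains the identity, every element's inverse is in K, and K is closed under ·: it is a subgroup.
In fact K = ⟨-k⟩.

Yes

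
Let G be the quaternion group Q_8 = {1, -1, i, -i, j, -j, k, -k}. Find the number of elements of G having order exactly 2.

1

The elements of order 2 are: -1.
That's 1.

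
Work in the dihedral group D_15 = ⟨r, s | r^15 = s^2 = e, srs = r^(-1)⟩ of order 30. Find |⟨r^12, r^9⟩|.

|⟨r^12⟩| = 5 and |⟨r^9⟩| = 5, so |H| is a multiple of lcm(5, 5) = 5 and divides |G| = 30.
Closing under the operation: H = {e, r^3, r^6, r^9, r^12}, so |H| = 5.

5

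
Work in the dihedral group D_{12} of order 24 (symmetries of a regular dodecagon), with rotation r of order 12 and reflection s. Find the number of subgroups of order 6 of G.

|G| = 24 and 6 | 24, so subgroups of order 6 are possible by Lagrange.
The subgroups of order 6 are: {e, r^2, r^4, r^6, r^8, r^10}; {e, r^4, r^8, r^2s, r^6s, r^10s}; {e, r^4, r^8, r^3s, r^7s, r^11s}; {e, r^4, r^8, s, r^4s, r^8s}; … (5 in all).
So G has 5 subgroups of order 6.

5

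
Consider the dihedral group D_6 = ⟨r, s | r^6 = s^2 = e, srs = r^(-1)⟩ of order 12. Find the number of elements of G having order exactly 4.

0

No element of G has order 4 (even though 4 | 12).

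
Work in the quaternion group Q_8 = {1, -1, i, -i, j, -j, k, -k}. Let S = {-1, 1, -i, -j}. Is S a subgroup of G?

-i ∈ S but its inverse i ∉ S, so S is not a subgroup.

No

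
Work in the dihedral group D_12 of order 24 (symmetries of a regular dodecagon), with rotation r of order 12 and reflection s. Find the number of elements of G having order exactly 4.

2

The elements of order 4 are: r^3, r^9.
That's 2.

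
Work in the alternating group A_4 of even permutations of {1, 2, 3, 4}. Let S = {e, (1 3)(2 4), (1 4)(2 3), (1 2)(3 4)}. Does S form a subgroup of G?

Yes

|S| = 4 divides |G| = 12, consistent with Lagrange.
S contains the identity, every element's inverse is in S, and S is closed under ∘: it is a subgroup.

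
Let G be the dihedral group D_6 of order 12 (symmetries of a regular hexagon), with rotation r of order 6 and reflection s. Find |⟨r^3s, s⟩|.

|⟨r^3s⟩| = 2 and |⟨s⟩| = 2, so |H| is a multiple of lcm(2, 2) = 2 and divides |G| = 12.
Closing under the operation: H = {e, r^3, s, r^3s}, so |H| = 4.

4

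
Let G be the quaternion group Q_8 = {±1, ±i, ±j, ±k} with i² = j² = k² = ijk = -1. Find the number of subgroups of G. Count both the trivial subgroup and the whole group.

|G| = 8, so by Lagrange every subgroup order divides 8. Divisors: 1, 2, 4, 8.
Subgroups by order — order 1: 1; order 2: 1; order 4: 3; order 8: 1.
Total: 1 + 1 + 3 + 1 = 6.

6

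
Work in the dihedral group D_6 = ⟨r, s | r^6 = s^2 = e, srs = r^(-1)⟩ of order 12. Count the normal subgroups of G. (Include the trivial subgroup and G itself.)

7

G has 16 subgroups. Checking conjugation-invariance by order — order 1: 1/1 normal; order 2: 1/7 normal; order 3: 1/1 normal; order 4: 0/3 normal; order 6: 3/3 normal; order 12: 1/1 normal.
Total normal subgroups: 7.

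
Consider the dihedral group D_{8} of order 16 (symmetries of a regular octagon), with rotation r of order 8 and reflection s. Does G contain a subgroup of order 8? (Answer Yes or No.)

Yes

8 | 16. A subgroup of order 8 is {e, r, r^2, r^3, r^4, r^5, r^6, r^7}.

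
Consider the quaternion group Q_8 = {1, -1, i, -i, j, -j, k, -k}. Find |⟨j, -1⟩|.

4

|⟨j⟩| = 4 and |⟨-1⟩| = 2, so |H| is a multiple of lcm(4, 2) = 4 and divides |G| = 8.
Closing under the operation: H = {1, -1, j, -j}, so |H| = 4.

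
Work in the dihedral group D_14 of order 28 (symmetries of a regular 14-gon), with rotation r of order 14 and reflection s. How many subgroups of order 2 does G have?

15

|G| = 28 and 2 | 28, so subgroups of order 2 are possible by Lagrange.
The subgroups of order 2 are: {e, r^10s}; {e, r^11s}; {e, r^12s}; {e, r^13s}; … (15 in all).
So G has 15 subgroups of order 2.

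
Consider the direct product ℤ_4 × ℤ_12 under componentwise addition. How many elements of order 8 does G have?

An element (a,b) has order lcm(ord(a), ord(b)); count pairs with lcm equal to 8.
Enumerating gives 0 such elements.

0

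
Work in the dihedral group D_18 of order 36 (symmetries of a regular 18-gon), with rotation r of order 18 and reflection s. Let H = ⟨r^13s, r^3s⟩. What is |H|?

18

|⟨r^13s⟩| = 2 and |⟨r^3s⟩| = 2, so |H| is a multiple of lcm(2, 2) = 2 and divides |G| = 36.
Closing under the operation: H = {e, r^2, r^4, r^6, r^8, r^10, r^12, r^14, r^16, rs, r^3s, r^5s, r^7s, r^9s, r^11s, r^13s, r^15s, r^17s}, so |H| = 18.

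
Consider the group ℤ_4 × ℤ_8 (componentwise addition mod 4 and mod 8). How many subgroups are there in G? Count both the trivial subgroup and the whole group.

|G| = 32, so by Lagrange every subgroup order divides 32. Divisors: 1, 2, 4, 8, 16, 32.
Subgroups by order — order 1: 1; order 2: 3; order 4: 7; order 8: 7; order 16: 3; order 32: 1.
Total: 1 + 3 + 7 + 7 + 3 + 1 = 22.

22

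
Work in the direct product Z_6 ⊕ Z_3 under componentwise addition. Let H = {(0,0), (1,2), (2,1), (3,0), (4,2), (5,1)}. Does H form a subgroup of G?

|H| = 6 divides |G| = 18, consistent with Lagrange.
H contains the identity, every element's inverse is in H, and H is closed under +: it is a subgroup.
In fact H = ⟨(1,2)⟩.

Yes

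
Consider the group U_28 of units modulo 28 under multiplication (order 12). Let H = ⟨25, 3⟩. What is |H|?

6

|⟨25⟩| = 3 and |⟨3⟩| = 6, so |H| is a multiple of lcm(3, 6) = 6 and divides |G| = 12.
Closing under the operation: H = {1, 3, 9, 19, 25, 27}, so |H| = 6.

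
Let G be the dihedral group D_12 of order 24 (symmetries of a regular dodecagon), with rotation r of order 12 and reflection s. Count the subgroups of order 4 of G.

7

|G| = 24 and 4 | 24, so subgroups of order 4 are possible by Lagrange.
The subgroups of order 4 are: {e, r^6, r^4s, r^10s}; {e, r^6, r^5s, r^11s}; {e, r^6, r^2s, r^8s}; {e, r^3, r^6, r^9}; … (7 in all).
So G has 7 subgroups of order 4.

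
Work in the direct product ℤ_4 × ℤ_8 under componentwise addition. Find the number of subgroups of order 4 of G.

7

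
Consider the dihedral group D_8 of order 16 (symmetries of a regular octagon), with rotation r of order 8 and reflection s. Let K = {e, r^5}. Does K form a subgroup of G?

r^5 ∈ K but its inverse r^3 ∉ K, so K is not a subgroup.

No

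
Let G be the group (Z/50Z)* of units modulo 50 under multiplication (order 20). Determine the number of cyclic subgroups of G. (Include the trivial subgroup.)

A cyclic subgroup of order d is generated by each of its φ(d) elements of order d, so the cyclic subgroups of order d number (#elements of order d)/φ(d).
Cyclic subgroups by order — order 1: 1; order 2: 1; order 4: 1; order 5: 1; order 10: 1; order 20: 1.
Total: 6.

6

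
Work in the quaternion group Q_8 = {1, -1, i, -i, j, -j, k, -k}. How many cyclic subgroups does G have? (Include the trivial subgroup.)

Group the elements of G by the cyclic subgroup they generate; each cyclic subgroup of order d accounts for φ(d) elements.
Cyclic subgroups by order — order 1: 1; order 2: 1; order 4: 3.
Total: 5.

5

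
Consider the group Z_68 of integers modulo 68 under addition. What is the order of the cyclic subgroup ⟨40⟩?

17

In Z_68, the order of an element a is n/gcd(a, n).
gcd(40, 68) = 4, so |⟨40⟩| = 68/4 = 17.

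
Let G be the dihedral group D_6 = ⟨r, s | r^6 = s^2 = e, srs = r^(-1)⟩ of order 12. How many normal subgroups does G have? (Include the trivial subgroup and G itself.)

G has 16 subgroups. Checking conjugation-invariance by order — order 1: 1/1 normal; order 2: 1/7 normal; order 3: 1/1 normal; order 4: 0/3 normal; order 6: 3/3 normal; order 12: 1/1 normal.
Total normal subgroups: 7.

7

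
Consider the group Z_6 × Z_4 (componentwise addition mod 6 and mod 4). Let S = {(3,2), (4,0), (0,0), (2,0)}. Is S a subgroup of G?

No

Closure fails: (4,0) + (3,2) = (1,2) ∉ S. So S is not a subgroup.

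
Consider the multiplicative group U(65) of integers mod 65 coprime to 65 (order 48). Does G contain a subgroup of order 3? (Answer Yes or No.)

3 | 48. A subgroup of order 3 is {1, 16, 61}.

Yes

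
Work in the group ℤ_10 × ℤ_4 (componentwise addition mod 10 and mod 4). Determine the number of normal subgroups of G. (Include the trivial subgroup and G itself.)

16

G is abelian, so every subgroup is normal.
G has 16 subgroups in total, hence 16 normal subgroups.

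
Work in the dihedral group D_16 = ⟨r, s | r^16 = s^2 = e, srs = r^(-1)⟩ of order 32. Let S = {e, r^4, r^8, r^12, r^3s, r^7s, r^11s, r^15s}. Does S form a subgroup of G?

Yes

|S| = 8 divides |G| = 32, consistent with Lagrange.
S contains the identity, every element's inverse is in S, and S is closed under ·: it is a subgroup.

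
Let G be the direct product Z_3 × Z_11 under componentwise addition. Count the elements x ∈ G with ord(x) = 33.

20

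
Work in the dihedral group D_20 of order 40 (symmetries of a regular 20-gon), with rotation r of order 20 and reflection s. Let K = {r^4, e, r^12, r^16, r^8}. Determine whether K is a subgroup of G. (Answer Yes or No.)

|K| = 5 divides |G| = 40, consistent with Lagrange.
K contains the identity, every element's inverse is in K, and K is closed under ·: it is a subgroup.
In fact K = ⟨r^4⟩.

Yes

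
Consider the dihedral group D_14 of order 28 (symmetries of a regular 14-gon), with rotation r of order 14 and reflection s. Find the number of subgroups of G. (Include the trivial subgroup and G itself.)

28

|G| = 28, so by Lagrange every subgroup order divides 28. Divisors: 1, 2, 4, 7, 14, 28.
Subgroups by order — order 1: 1; order 2: 15; order 4: 7; order 7: 1; order 14: 3; order 28: 1.
Total: 1 + 15 + 7 + 1 + 3 + 1 = 28.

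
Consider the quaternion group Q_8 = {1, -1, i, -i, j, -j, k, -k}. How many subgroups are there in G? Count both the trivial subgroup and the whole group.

6

|G| = 8, so by Lagrange every subgroup order divides 8. Divisors: 1, 2, 4, 8.
Subgroups by order — order 1: 1; order 2: 1; order 4: 3; order 8: 1.
Total: 1 + 1 + 3 + 1 = 6.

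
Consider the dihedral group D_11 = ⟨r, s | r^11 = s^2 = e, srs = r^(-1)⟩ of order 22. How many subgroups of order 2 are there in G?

|G| = 22 and 2 | 22, so subgroups of order 2 are possible by Lagrange.
The subgroups of order 2 are: {e, r^10s}; {e, r^2s}; {e, r^3s}; {e, r^4s}; … (11 in all).
So G has 11 subgroups of order 2.

11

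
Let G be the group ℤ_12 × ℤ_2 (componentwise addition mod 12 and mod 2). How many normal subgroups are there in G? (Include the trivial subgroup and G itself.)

16

G is abelian, so every subgroup is normal.
G has 16 subgroups in total, hence 16 normal subgroups.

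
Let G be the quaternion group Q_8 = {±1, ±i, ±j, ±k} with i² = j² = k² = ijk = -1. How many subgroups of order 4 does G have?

3

|G| = 8 and 4 | 8, so subgroups of order 4 are possible by Lagrange.
The subgroups of order 4 are: {1, -1, i, -i}; {1, -1, j, -j}; {1, -1, k, -k}.
So G has 3 subgroups of order 4.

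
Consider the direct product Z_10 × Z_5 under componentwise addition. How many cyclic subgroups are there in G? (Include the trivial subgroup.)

14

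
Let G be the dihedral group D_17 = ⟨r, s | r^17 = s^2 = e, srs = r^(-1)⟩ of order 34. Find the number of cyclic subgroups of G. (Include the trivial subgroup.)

Group the elements of G by the cyclic subgroup they generate; each cyclic subgroup of order d accounts for φ(d) elements.
Cyclic subgroups by order — order 1: 1; order 2: 17; order 17: 1.
Total: 19.

19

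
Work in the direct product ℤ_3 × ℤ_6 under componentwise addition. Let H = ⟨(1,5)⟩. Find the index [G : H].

|⟨(1,5)⟩| = 6 and |G| = 18.
By Lagrange, [G : H] = |G|/|H| = 18/6 = 3.

3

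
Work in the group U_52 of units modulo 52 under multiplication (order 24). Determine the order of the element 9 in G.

Compute successive powers of 9 mod 52: 9, 29, 1; 9^3 ≡ 1 (mod 52).
So |⟨9⟩| = 3.

3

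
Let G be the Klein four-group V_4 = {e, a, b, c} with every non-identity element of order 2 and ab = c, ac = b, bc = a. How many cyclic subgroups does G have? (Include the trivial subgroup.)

Group the elements of G by the cyclic subgroup they generate; each cyclic subgroup of order d accounts for φ(d) elements.
Cyclic subgroups by order — order 1: 1; order 2: 3.
Total: 4.

4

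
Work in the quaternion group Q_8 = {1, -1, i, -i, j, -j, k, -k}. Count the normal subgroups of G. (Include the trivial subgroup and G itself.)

6

G has 6 subgroups. Checking conjugation-invariance by order — order 1: 1/1 normal; order 2: 1/1 normal; order 4: 3/3 normal; order 8: 1/1 normal.
Total normal subgroups: 6.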